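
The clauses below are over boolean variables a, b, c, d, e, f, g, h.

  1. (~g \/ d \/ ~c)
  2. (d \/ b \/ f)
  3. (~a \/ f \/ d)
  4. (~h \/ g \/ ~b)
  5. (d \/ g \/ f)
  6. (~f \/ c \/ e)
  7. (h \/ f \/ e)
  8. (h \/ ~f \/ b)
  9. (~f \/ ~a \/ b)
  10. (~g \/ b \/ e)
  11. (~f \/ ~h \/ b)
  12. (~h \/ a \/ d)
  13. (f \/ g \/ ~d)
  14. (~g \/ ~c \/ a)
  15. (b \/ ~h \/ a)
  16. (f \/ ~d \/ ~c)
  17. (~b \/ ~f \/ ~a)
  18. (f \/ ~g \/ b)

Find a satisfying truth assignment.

a=False, b=True, c=True, d=True, e=True, f=True, g=False, h=False

e occurs only positively in the remaining clauses — set e = True.
Branch on a: take a = False.
Try b = True.
The remaining clauses are satisfied by c = True, d = True, f = True, g = False, h = False.
Every clause has at least one true literal under this assignment.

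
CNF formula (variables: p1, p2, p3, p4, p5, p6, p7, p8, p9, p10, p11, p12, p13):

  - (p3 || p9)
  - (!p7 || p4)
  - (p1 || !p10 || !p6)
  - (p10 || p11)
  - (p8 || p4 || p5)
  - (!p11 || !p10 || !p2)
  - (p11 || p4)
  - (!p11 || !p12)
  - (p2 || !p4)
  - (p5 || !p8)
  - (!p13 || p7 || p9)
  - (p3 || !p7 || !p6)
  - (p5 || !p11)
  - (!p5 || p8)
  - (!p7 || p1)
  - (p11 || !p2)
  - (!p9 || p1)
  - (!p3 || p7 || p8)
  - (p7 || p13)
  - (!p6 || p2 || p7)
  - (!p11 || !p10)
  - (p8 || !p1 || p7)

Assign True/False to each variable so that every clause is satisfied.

p1 = True  p2 = True  p3 = False  p4 = False  p5 = True  p6 = False  p7 = False  p8 = True  p9 = True  p10 = False  p11 = True  p12 = False  p13 = True

Pure literal: p6 appears only negated; assign p6 = False.
p12 occurs only negated in the remaining clauses — set p12 = False.
Set p1 = True and propagate.
Try p2 = True.
  then p11 is forced to True.
  then p10 is forced to False.
  then p5 is forced to True.
  then p8 is forced to True.
The remaining clauses are satisfied by p3 = False, p4 = False, p7 = False, p9 = True, p13 = True.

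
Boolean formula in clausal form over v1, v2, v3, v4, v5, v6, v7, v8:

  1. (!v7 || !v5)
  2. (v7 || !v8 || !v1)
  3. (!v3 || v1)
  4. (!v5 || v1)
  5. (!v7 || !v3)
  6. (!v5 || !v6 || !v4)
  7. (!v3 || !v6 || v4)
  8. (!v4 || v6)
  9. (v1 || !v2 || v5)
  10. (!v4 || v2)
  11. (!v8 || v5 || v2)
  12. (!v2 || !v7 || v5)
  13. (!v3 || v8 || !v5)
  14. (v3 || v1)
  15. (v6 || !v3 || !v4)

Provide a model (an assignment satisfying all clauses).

v1=True, v2=False, v3=False, v4=False, v5=False, v6=False, v7=False, v8=False

Branch on v1: take v1 = True.
The remaining clauses are satisfied by v2 = False, v3 = False, v4 = False, v5 = False, v6 = False, v7 = False, v8 = False.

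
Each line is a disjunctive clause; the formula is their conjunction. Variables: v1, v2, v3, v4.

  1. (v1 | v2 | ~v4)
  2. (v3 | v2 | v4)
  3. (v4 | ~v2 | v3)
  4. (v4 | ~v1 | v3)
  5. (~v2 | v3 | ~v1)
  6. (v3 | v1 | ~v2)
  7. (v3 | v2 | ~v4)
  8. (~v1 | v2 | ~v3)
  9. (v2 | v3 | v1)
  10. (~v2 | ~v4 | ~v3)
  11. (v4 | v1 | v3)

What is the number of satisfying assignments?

3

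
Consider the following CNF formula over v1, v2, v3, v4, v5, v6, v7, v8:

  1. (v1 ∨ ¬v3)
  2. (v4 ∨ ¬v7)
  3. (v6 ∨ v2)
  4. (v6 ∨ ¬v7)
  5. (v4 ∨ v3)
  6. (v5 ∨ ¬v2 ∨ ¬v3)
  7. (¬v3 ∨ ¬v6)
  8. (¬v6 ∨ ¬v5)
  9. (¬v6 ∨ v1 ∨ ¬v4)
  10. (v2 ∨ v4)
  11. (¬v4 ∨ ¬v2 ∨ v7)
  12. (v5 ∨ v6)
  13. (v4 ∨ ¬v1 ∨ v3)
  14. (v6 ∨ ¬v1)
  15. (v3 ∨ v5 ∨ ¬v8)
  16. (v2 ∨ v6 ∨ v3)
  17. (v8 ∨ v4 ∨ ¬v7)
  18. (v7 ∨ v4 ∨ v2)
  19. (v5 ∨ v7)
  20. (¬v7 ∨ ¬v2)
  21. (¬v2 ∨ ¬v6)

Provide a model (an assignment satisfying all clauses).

Branch on v1: take v1 = True.
  then v6 is forced to True.
  then v3 is forced to False.
  then v4 is forced to True.
  then v5 is forced to False.
  then v8 is forced to False.
  then v7 is forced to True.
  then v2 is forced to False.
Every clause has at least one true literal under this assignment.

v1=True  v2=False  v3=False  v4=True  v5=False  v6=True  v7=True  v8=False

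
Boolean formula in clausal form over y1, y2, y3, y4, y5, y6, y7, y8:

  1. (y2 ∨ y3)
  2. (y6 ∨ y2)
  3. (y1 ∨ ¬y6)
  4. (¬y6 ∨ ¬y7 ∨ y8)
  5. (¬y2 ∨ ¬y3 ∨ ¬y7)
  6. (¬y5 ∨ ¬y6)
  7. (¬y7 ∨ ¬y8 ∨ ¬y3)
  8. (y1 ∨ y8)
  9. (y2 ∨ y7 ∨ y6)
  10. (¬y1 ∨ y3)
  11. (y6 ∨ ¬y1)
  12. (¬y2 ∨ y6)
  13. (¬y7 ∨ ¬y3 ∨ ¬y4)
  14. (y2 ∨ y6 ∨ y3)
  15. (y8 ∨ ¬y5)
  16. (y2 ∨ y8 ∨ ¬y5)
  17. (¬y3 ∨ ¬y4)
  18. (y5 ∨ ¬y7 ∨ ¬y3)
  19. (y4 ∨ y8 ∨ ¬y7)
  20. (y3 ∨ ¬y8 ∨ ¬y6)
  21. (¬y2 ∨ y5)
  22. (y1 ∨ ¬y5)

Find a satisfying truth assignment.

y1=T  y2=F  y3=T  y4=F  y5=F  y6=T  y7=F  y8=F

Check each clause:
  1. (y3 ∨ y2) — y3 is true.
  2. (y2 ∨ y6) — y6 is true.
  3. (¬y6 ∨ y1) — y1 is true.
  4. (¬y6 ∨ y8 ∨ ¬y7) — ¬y7 is true.
  5. (¬y2 ∨ ¬y3 ∨ ¬y7) — ¬y7 is true.
  6. (¬y5 ∨ ¬y6) — ¬y5 is true.
  7. (¬y8 ∨ ¬y7 ∨ ¬y3) — ¬y8 is true.
  8. (y1 ∨ y8) — y1 is true.
  9. (y2 ∨ y7 ∨ y6) — y6 is true.
  10. (y3 ∨ ¬y1) — y3 is true.
  11. (y6 ∨ ¬y1) — y6 is true.
  12. (y6 ∨ ¬y2) — y6 is true.
  13. (¬y4 ∨ ¬y3 ∨ ¬y7) — ¬y7 is true.
  14. (y3 ∨ y6 ∨ y2) — y3 is true.
  15. (y8 ∨ ¬y5) — ¬y5 is true.
  16. (y2 ∨ ¬y5 ∨ y8) — ¬y5 is true.
  17. (¬y4 ∨ ¬y3) — ¬y4 is true.
  18. (¬y7 ∨ ¬y3 ∨ y5) — ¬y7 is true.
  19. (¬y7 ∨ y8 ∨ y4) — ¬y7 is true.
  20. (¬y6 ∨ y3 ∨ ¬y8) — ¬y8 is true.
  21. (y5 ∨ ¬y2) — ¬y2 is true.
  22. (¬y5 ∨ y1) — y1 is true.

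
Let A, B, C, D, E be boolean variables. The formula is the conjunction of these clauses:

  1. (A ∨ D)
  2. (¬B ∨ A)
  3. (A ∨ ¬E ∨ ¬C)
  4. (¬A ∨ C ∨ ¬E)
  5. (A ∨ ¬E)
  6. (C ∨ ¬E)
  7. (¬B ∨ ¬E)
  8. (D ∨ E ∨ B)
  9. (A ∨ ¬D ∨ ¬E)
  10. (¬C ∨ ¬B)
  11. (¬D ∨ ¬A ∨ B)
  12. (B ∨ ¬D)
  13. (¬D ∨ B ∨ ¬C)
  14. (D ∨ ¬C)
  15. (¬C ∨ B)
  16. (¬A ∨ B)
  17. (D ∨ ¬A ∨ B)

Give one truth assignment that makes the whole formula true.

A = True, B = True, C = False, D = True, E = False

Check each clause:
  1. (D ∨ A) — A is true.
  2. (¬B ∨ A) — A is true.
  3. (¬E ∨ ¬C ∨ A) — A is true.
  4. (¬E ∨ C ∨ ¬A) — ¬E is true.
  5. (A ∨ ¬E) — A is true.
  6. (C ∨ ¬E) — ¬E is true.
  7. (¬E ∨ ¬B) — ¬E is true.
  8. (E ∨ B ∨ D) — B is true.
  9. (¬D ∨ ¬E ∨ A) — A is true.
  10. (¬C ∨ ¬B) — ¬C is true.
  11. (¬A ∨ B ∨ ¬D) — B is true.
  12. (B ∨ ¬D) — B is true.
  13. (¬D ∨ ¬C ∨ B) — B is true.
  14. (¬C ∨ D) — D is true.
  15. (B ∨ ¬C) — B is true.
  16. (B ∨ ¬A) — B is true.
  17. (¬A ∨ B ∨ D) — B is true.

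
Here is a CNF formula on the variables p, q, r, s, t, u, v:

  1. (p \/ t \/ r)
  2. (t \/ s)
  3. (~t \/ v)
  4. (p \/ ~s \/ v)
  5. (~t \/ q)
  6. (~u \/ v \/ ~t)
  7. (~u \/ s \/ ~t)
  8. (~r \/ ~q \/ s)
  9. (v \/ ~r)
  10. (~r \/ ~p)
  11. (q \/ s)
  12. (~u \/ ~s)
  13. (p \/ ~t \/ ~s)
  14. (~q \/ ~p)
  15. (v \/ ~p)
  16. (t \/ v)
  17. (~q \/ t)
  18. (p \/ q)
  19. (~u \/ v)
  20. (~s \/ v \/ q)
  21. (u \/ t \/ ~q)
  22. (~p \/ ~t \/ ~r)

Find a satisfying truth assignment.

p = T, q = F, r = F, s = T, t = F, u = F, v = T

Check each clause:
  1. (t \/ r \/ p) — p is true.
  2. (t \/ s) — s is true.
  3. (v \/ ~t) — ~t is true.
  4. (v \/ ~s \/ p) — p is true.
  5. (q \/ ~t) — ~t is true.
  6. (~t \/ v \/ ~u) — ~u is true.
  7. (s \/ ~u \/ ~t) — ~u is true.
  8. (~r \/ ~q \/ s) — s is true.
  9. (~r \/ v) — ~r is true.
  10. (~p \/ ~r) — ~r is true.
  11. (s \/ q) — s is true.
  12. (~s \/ ~u) — ~u is true.
  13. (~t \/ ~s \/ p) — p is true.
  14. (~q \/ ~p) — ~q is true.
  15. (~p \/ v) — v is true.
  16. (v \/ t) — v is true.
  17. (~q \/ t) — ~q is true.
  18. (q \/ p) — p is true.
  19. (~u \/ v) — ~u is true.
  20. (~s \/ v \/ q) — v is true.
  21. (u \/ t \/ ~q) — ~q is true.
  22. (~p \/ ~t \/ ~r) — ~t is true.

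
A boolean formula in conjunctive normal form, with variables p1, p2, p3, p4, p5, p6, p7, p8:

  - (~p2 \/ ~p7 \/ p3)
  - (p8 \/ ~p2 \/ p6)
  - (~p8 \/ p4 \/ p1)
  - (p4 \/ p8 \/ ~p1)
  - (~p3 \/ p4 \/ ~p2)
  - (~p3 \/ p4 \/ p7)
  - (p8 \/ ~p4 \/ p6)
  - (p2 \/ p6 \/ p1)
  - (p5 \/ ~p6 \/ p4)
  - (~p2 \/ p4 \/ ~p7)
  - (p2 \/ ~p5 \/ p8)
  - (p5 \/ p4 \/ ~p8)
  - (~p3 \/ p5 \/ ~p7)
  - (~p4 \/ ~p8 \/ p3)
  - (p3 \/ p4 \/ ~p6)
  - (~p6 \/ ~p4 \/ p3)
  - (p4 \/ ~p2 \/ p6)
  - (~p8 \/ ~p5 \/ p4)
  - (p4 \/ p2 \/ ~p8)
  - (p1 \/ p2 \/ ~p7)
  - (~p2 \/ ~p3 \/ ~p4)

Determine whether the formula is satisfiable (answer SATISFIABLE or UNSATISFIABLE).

Try p1 = False.
Branch on p2: take p2 = False.
  then p6 is forced to True.
  then p7 is forced to False.
For the remaining variables, p3 = True, p4 = True, p5 = False, p8 = False works.
Every clause has at least one true literal under this assignment.
So p1=False, p2=False, p3=True, p4=True, p5=False, p6=True, p7=False, p8=False is a satisfying assignment.

SATISFIABLE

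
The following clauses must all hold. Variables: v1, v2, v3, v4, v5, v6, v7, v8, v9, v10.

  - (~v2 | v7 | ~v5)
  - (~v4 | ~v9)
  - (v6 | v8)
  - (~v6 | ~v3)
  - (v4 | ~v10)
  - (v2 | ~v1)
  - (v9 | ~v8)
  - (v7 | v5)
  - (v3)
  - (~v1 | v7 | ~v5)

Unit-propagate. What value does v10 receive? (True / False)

Unit clause (v3) sets v3 = True.
(~v3 | ~v6): since v3 = True, the clause reduces to (~v6). v6 = False.
In (v8 | v6), v6 is now false; v8 must hold, so v8 = True.
From (~v8 | v9) and v8 = True: v9 = True.
From (~v4 | ~v9) and v9 = True: v4 = False.
(~v10 | v4): since v4 = False, the clause reduces to (~v10). v10 = False.

False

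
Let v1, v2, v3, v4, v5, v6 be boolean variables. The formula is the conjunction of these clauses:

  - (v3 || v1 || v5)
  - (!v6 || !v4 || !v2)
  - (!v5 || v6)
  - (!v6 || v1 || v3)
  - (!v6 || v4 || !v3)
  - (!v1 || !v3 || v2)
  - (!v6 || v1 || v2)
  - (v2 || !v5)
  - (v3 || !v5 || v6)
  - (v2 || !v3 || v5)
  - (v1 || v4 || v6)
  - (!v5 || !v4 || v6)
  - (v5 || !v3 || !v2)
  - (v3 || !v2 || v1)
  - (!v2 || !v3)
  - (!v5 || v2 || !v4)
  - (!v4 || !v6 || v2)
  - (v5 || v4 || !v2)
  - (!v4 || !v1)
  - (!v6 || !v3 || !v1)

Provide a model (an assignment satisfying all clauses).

v1=T, v2=F, v3=F, v4=F, v5=F, v6=F

Check each clause:
  1. (v1 || v5 || v3) — v1 is true.
  2. (!v6 || !v4 || !v2) — !v6 is true.
  3. (v6 || !v5) — !v5 is true.
  4. (!v6 || v1 || v3) — v1 is true.
  5. (!v3 || v4 || !v6) — !v6 is true.
  6. (!v3 || v2 || !v1) — !v3 is true.
  7. (v1 || v2 || !v6) — v1 is true.
  8. (!v5 || v2) — !v5 is true.
  9. (v6 || v3 || !v5) — !v5 is true.
  10. (!v3 || v5 || v2) — !v3 is true.
  11. (v6 || v1 || v4) — v1 is true.
  12. (!v4 || !v5 || v6) — !v5 is true.
  13. (!v2 || v5 || !v3) — !v3 is true.
  14. (v3 || !v2 || v1) — v1 is true.
  15. (!v3 || !v2) — !v3 is true.
  16. (!v4 || v2 || !v5) — !v5 is true.
  17. (v2 || !v6 || !v4) — !v6 is true.
  18. (!v2 || v5 || v4) — !v2 is true.
  19. (!v1 || !v4) — !v4 is true.
  20. (!v3 || !v1 || !v6) — !v6 is true.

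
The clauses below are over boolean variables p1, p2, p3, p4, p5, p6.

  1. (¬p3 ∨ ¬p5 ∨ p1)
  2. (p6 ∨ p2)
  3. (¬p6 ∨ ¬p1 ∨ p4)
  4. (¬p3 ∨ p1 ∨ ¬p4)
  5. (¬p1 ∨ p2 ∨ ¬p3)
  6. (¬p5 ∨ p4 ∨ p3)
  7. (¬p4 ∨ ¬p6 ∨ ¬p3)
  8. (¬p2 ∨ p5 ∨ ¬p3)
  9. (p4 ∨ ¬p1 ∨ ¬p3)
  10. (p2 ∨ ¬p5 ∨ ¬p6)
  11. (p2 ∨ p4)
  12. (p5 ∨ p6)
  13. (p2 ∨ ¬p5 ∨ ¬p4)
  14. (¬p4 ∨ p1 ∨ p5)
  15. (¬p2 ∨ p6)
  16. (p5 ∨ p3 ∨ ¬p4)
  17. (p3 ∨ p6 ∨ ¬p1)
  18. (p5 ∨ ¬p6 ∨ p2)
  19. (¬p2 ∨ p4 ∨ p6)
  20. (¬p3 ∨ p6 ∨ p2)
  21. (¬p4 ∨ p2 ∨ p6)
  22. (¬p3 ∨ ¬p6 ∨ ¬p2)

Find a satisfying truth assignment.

p1=1  p2=1  p3=0  p4=1  p5=1  p6=1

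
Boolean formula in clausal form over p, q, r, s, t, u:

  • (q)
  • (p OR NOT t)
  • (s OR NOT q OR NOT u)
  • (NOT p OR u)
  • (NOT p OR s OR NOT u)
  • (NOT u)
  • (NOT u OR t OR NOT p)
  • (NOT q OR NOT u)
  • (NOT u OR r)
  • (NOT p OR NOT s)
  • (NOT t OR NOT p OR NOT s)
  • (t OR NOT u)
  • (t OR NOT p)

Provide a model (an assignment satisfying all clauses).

(q) is a unit clause, so q = True.
(NOT u) is a unit clause, so u = False.
Unit propagation: (NOT p) forces p = False.
The clause (NOT t) is unit: t must be False.
r, s are now unconstrained; take r = False, s = True.
Check each clause:
  1. (q) — q is true.
  2. (p OR NOT t) — NOT t is true.
  3. (s OR NOT q OR NOT u) — NOT u is true.
  4. (u OR NOT p) — NOT p is true.
  5. (s OR NOT u OR NOT p) — NOT u is true.
  6. (NOT u) — NOT u is true.
  7. (t OR NOT p OR NOT u) — NOT u is true.
  8. (NOT u OR NOT q) — NOT u is true.
  9. (NOT u OR r) — NOT u is true.
  10. (NOT s OR NOT p) — NOT p is true.
  11. (NOT p OR NOT s OR NOT t) — NOT t is true.
  12. (t OR NOT u) — NOT u is true.
  13. (t OR NOT p) — NOT p is true.

p = False  q = True  r = False  s = True  t = False  u = False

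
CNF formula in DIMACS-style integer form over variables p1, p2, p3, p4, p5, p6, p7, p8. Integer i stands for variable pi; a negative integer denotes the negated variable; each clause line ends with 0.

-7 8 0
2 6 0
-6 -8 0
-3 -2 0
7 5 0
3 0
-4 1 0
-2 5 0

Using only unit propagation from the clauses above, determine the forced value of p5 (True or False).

(p3) stands alone — p3 = True.
(NOT p3 OR NOT p2) with p3 = True leaves only NOT p2, so p2 = False.
(p6 OR p2): since p2 = False, the clause reduces to (p6). p6 = True.
(NOT p8 OR NOT p6) with p6 = True leaves only NOT p8, so p8 = False.
(p8 OR NOT p7): since p8 = False, the clause reduces to (NOT p7). p7 = False.
In (p5 OR p7), p7 is now false; p5 must hold, so p5 = True.

True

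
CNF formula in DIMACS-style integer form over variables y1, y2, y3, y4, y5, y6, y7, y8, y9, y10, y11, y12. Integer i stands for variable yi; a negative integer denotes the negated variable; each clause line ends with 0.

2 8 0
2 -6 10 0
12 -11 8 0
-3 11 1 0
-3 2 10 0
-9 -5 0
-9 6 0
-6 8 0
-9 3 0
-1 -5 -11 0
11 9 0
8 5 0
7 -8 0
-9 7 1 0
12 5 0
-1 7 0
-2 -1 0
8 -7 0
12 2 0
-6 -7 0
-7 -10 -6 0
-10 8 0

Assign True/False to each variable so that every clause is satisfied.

y1=False, y2=True, y3=True, y4=False, y5=True, y6=False, y7=True, y8=True, y9=False, y10=True, y11=True, y12=False

Branch on y1: take y1 = False.
For the remaining variables, y2 = True, y3 = True, y4 = False, y5 = True, y6 = False, y7 = True, y8 = True, y9 = False, y10 = True, y11 = True, y12 = False works.
Every clause has at least one true literal under this assignment.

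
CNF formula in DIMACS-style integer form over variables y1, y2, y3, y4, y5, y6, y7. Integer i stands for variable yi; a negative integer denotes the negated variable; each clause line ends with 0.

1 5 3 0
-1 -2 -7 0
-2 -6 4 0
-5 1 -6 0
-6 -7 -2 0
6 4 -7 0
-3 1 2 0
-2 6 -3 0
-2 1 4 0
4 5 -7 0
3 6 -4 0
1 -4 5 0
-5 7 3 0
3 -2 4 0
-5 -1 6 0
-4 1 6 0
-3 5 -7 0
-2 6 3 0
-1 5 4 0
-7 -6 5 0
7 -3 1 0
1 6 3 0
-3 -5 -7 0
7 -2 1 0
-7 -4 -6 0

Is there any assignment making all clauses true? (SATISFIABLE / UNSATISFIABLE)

SATISFIABLE

Branch on y1: take y1 = True.
For the remaining variables, y2 = False, y3 = True, y4 = True, y5 = False, y6 = False, y7 = False works.
Every clause has at least one true literal under this assignment.
So y1 = 1, y2 = 0, y3 = 1, y4 = 1, y5 = 0, y6 = 0, y7 = 0 is a satisfying assignment.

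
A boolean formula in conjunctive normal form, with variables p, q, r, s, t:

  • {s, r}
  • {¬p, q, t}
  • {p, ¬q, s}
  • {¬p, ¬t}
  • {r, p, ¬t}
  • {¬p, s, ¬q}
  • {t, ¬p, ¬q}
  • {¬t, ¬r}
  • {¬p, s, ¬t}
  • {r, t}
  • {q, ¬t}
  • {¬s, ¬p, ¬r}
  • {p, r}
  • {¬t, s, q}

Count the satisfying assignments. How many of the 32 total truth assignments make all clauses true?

Satisfying assignments:
  p=F q=F r=T s=F t=F
  p=F q=F r=T s=T t=F
  p=F q=T r=T s=T t=F
That's 3 in total.

3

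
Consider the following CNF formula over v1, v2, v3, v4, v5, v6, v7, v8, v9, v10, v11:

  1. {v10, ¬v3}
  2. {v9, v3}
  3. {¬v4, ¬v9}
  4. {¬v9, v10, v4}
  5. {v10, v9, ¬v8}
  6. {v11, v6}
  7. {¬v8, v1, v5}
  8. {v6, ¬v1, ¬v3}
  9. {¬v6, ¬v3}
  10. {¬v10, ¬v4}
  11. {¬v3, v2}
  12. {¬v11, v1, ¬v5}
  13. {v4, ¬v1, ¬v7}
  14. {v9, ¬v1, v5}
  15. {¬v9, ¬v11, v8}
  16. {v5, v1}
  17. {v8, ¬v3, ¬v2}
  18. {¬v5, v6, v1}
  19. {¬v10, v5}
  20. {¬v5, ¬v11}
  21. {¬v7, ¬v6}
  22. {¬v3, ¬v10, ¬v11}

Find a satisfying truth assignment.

v1=1, v2=1, v3=0, v4=0, v5=1, v6=1, v7=0, v8=1, v9=1, v10=1, v11=0

Pure literal: v7 appears only negated; assign v7 = False.
Set v1 = True and propagate.
Set v2 = True and propagate.
For the remaining variables, v3 = False, v4 = False, v5 = True, v6 = True, v8 = True, v9 = True, v10 = True, v11 = False works.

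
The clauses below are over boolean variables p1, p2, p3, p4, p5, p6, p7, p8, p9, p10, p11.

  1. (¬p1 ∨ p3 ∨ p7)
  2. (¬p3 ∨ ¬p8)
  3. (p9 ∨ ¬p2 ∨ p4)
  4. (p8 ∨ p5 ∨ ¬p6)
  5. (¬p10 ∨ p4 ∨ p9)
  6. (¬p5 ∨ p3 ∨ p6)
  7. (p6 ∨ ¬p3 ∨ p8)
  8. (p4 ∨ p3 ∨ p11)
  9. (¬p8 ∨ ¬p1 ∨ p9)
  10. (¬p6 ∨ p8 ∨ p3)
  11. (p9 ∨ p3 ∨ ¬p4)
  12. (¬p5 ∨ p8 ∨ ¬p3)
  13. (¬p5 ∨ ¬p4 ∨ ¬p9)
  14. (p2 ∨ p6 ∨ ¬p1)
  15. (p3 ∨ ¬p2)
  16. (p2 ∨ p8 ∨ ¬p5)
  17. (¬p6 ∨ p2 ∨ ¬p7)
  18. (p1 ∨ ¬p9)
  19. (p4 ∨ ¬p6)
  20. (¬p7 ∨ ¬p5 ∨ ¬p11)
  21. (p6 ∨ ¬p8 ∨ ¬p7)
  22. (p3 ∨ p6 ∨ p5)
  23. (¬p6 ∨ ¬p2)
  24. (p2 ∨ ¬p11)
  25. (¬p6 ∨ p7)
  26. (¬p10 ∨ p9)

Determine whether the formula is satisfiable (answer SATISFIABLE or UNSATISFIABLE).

p6 = True:
  propagation gives p4=True, p2=False, p7=False; an empty clause results — contradiction.
p6 = False:
  p3 = True:
    propagation gives p8=False; an empty clause results — contradiction.
  p3 = False:
    propagation gives p5=False; an empty clause results — contradiction.
Every branch closes, so no satisfying assignment exists.

UNSATISFIABLE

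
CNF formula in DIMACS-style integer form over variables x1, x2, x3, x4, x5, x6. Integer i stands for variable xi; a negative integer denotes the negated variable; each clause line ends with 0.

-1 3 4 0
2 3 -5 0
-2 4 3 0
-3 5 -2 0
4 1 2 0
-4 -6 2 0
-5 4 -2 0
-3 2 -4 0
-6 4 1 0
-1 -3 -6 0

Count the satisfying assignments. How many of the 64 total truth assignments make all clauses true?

15

Case analysis on x2 and x4:
  x2=T, x4=T: 11 of the 16 assignments to (x1,x3,x5,x6) work.
  x2=T, x4=F: a clause becomes empty — 0.
  x2=F, x4=T: remaining (x1,x3,x5,x6) ∈ {(F,F,F,F); (T,F,F,F)} — 2.
  x2=F, x4=F: remaining (x1,x3,x5,x6) ∈ {(T,T,F,F); (T,T,T,F)} — 2.
Total: 11 + 0 + 2 + 2 = 15.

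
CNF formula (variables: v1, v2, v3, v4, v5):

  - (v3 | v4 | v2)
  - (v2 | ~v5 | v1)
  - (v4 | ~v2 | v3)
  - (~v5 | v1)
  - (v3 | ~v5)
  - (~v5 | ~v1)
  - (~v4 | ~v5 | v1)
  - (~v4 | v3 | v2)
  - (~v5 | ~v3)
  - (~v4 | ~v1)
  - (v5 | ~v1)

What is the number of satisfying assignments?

5

Satisfying assignments:
  v1=F v2=F v3=T v4=F v5=F
  v1=F v2=F v3=T v4=T v5=F
  v1=F v2=T v3=F v4=T v5=F
  v1=F v2=T v3=T v4=F v5=F
  v1=F v2=T v3=T v4=T v5=F
That's 5 in total.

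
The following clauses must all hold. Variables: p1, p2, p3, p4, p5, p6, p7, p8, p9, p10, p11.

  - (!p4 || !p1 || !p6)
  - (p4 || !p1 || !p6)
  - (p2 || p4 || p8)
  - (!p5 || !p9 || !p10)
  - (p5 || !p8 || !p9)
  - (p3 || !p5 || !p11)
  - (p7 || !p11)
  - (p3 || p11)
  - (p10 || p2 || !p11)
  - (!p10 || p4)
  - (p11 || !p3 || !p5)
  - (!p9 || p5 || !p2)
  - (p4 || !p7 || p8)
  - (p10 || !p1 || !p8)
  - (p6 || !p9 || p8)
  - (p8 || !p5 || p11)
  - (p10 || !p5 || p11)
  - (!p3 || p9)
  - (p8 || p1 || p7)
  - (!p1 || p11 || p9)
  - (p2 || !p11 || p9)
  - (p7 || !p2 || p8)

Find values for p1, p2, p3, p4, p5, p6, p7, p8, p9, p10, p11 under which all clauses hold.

p1=F, p2=F, p3=T, p4=T, p5=F, p6=T, p7=T, p8=F, p9=T, p10=F, p11=F

Check each clause:
  1. (!p4 || !p6 || !p1) — !p1 is true.
  2. (!p1 || !p6 || p4) — p4 is true.
  3. (p4 || p2 || p8) — p4 is true.
  4. (!p10 || !p5 || !p9) — !p5 is true.
  5. (p5 || !p9 || !p8) — !p8 is true.
  6. (!p11 || p3 || !p5) — p3 is true.
  7. (!p11 || p7) — !p11 is true.
  8. (p3 || p11) — p3 is true.
  9. (!p11 || p10 || p2) — !p11 is true.
  10. (p4 || !p10) — p4 is true.
  11. (!p5 || p11 || !p3) — !p5 is true.
  12. (!p9 || !p2 || p5) — !p2 is true.
  13. (p4 || !p7 || p8) — p4 is true.
  14. (!p8 || !p1 || p10) — !p8 is true.
  15. (p6 || p8 || !p9) — p6 is true.
  16. (!p5 || p11 || p8) — !p5 is true.
  17. (!p5 || p11 || p10) — !p5 is true.
  18. (!p3 || p9) — p9 is true.
  19. (p1 || p8 || p7) — p7 is true.
  20. (p11 || !p1 || p9) — p9 is true.
  21. (!p11 || p2 || p9) — p9 is true.
  22. (p7 || !p2 || p8) — !p2 is true.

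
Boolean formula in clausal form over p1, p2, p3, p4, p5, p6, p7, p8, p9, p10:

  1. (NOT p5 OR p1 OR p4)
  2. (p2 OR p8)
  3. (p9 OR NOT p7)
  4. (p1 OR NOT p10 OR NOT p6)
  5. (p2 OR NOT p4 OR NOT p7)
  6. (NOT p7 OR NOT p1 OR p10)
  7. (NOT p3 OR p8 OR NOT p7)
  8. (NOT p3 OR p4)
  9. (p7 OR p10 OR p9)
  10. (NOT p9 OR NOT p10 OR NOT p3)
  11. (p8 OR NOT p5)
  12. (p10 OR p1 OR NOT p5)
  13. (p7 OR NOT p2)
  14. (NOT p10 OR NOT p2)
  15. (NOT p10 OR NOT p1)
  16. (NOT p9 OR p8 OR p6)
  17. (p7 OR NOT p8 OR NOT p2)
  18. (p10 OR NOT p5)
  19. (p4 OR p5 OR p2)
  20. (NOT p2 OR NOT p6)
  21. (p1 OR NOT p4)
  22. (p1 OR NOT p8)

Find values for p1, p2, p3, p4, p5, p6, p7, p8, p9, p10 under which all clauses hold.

p1=T  p2=F  p3=F  p4=T  p5=F  p6=T  p7=F  p8=T  p9=T  p10=F

Check each clause:
  1. (p4 OR NOT p5 OR p1) — p1 is true.
  2. (p2 OR p8) — p8 is true.
  3. (p9 OR NOT p7) — NOT p7 is true.
  4. (p1 OR NOT p6 OR NOT p10) — p1 is true.
  5. (p2 OR NOT p7 OR NOT p4) — NOT p7 is true.
  6. (NOT p1 OR NOT p7 OR p10) — NOT p7 is true.
  7. (NOT p7 OR NOT p3 OR p8) — p8 is true.
  8. (p4 OR NOT p3) — p4 is true.
  9. (p7 OR p10 OR p9) — p9 is true.
  10. (NOT p3 OR NOT p9 OR NOT p10) — NOT p3 is true.
  11. (NOT p5 OR p8) — p8 is true.
  12. (NOT p5 OR p10 OR p1) — p1 is true.
  13. (p7 OR NOT p2) — NOT p2 is true.
  14. (NOT p2 OR NOT p10) — NOT p10 is true.
  15. (NOT p1 OR NOT p10) — NOT p10 is true.
  16. (p8 OR p6 OR NOT p9) — p8 is true.
  17. (NOT p8 OR p7 OR NOT p2) — NOT p2 is true.
  18. (p10 OR NOT p5) — NOT p5 is true.
  19. (p5 OR p2 OR p4) — p4 is true.
  20. (NOT p6 OR NOT p2) — NOT p2 is true.
  21. (NOT p4 OR p1) — p1 is true.
  22. (NOT p8 OR p1) — p1 is true.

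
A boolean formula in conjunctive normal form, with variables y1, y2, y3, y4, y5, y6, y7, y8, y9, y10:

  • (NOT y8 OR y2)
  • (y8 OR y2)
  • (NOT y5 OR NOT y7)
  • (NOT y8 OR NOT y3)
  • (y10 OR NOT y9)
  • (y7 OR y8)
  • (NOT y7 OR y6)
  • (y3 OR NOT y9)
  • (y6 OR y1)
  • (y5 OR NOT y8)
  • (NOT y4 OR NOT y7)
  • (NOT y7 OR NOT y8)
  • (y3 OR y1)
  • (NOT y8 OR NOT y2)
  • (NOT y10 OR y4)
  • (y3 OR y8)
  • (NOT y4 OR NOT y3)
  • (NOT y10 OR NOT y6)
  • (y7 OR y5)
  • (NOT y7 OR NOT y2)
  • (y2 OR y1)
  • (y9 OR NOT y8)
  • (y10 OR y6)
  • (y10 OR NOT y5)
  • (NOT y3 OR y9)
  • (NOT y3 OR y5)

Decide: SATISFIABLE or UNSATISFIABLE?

UNSATISFIABLE

y8 = True:
  propagation gives y2=True; an empty clause results — contradiction.
y8 = False:
  propagation gives y2=True, y7=True; an empty clause results — contradiction.
Every branch closes, so no satisfying assignment exists.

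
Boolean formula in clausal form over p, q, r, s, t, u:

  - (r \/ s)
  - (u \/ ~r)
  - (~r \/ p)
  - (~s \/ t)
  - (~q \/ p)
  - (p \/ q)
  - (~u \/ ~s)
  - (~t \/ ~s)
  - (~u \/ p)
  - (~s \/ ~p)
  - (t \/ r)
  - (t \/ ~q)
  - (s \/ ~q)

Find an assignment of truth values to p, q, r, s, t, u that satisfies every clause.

p=1, q=0, r=1, s=0, t=1, u=1

Check each clause:
  1. (r \/ s) — r is true.
  2. (u \/ ~r) — u is true.
  3. (~r \/ p) — p is true.
  4. (~s \/ t) — ~s is true.
  5. (~q \/ p) — p is true.
  6. (q \/ p) — p is true.
  7. (~s \/ ~u) — ~s is true.
  8. (~s \/ ~t) — ~s is true.
  9. (~u \/ p) — p is true.
  10. (~s \/ ~p) — ~s is true.
  11. (r \/ t) — r is true.
  12. (t \/ ~q) — t is true.
  13. (~q \/ s) — ~q is true.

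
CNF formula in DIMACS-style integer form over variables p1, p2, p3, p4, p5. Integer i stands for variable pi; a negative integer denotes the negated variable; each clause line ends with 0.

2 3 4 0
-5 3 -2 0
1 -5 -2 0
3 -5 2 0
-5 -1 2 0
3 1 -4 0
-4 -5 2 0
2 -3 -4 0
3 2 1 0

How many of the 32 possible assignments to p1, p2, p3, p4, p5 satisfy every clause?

13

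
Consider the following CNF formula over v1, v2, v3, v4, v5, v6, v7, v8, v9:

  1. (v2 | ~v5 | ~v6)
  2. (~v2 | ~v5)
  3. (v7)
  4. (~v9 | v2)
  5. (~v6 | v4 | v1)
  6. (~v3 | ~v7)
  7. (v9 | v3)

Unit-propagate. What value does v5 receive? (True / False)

False

(v7) is a unit clause: v7 = True.
From (~v7 | ~v3) and v7 = True: v3 = False.
In (v3 | v9), v3 is now false; v9 must hold, so v9 = True.
(~v9 | v2) with v9 = True leaves only v2, so v2 = True.
In (~v2 | ~v5), ~v2 is now false; ~v5 must hold, so v5 = False.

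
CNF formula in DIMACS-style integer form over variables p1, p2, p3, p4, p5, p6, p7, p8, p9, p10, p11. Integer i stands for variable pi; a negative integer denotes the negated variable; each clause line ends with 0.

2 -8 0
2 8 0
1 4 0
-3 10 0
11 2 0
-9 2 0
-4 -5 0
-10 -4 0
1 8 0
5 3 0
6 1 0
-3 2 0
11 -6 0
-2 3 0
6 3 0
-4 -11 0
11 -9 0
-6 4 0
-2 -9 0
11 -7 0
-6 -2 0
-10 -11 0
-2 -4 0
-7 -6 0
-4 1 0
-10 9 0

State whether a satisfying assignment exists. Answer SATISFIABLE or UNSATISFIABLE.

p2 = True:
  propagation gives p3=True, p10=True, p4=False, p1=True; an empty clause results — contradiction.
p2 = False:
  propagation gives p8=False; an empty clause results — contradiction.
Every branch closes, so no satisfying assignment exists.

UNSATISFIABLE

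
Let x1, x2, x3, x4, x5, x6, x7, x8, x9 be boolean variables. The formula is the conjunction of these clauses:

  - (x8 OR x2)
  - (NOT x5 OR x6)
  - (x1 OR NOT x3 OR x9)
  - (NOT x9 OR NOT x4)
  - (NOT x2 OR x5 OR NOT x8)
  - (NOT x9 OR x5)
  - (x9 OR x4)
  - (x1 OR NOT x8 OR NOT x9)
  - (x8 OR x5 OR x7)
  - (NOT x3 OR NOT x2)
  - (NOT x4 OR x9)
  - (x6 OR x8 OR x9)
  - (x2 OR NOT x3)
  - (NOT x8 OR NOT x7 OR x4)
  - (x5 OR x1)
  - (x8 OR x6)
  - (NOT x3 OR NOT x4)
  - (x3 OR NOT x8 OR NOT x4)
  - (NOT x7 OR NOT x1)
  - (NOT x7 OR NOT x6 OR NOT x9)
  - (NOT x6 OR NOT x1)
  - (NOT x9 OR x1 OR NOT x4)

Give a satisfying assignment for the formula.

x1 = 0, x2 = 1, x3 = 0, x4 = 0, x5 = 1, x6 = 1, x7 = 0, x8 = 0, x9 = 1

Try x1 = False.
  then x5 is forced to True.
  then x6 is forced to True.
The remaining clauses are satisfied by x2 = True, x3 = False, x4 = False, x7 = False, x8 = False, x9 = True.
Every clause has at least one true literal under this assignment.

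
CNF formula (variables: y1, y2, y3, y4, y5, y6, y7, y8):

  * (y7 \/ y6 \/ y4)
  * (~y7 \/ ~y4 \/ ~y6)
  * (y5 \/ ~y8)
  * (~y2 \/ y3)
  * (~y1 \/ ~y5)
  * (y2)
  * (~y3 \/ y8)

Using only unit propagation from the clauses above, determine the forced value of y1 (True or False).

False

(y2) is a unit clause: y2 = True.
(y3 \/ ~y2): since y2 = True, the clause reduces to (y3). y3 = True.
(y8 \/ ~y3): since y3 = True, the clause reduces to (y8). y8 = True.
In (y5 \/ ~y8), ~y8 is now false; y5 must hold, so y5 = True.
From (~y5 \/ ~y1) and y5 = True: y1 = False.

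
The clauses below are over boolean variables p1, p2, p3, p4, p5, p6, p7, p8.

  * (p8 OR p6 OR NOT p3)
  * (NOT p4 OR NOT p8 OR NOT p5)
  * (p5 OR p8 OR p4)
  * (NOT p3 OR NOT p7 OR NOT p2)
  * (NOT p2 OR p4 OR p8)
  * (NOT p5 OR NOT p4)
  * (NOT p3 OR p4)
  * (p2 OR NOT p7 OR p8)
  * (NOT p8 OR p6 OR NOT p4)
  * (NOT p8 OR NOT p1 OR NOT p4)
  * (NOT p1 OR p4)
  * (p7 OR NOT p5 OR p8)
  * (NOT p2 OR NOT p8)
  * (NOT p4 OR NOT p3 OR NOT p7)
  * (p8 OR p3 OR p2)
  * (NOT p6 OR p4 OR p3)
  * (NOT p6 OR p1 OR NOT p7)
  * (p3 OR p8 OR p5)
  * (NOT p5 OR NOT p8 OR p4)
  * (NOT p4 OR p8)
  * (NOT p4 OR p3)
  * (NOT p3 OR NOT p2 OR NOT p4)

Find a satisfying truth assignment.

p1=F  p2=F  p3=F  p4=F  p5=F  p6=F  p7=T  p8=T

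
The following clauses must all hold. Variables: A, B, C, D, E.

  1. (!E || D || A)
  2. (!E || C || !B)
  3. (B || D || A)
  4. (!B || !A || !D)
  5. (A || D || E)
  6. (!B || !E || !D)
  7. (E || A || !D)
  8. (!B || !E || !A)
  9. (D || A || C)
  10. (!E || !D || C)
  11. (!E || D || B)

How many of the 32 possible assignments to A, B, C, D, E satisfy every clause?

Case analysis on D and E:
  D=T, E=T: remaining (A,B,C) ∈ {(F,F,T); (T,F,T)} — 2.
  D=T, E=F: remaining (A,B,C) ∈ {(T,F,F); (T,F,T)} — 2.
  D=F, E=T: a clause becomes empty — 0.
  D=F, E=F: remaining (A,B,C) ∈ {(T,F,F); (T,F,T); (T,T,F); (T,T,T)} — 4.
Total: 2 + 2 + 0 + 4 = 8.

8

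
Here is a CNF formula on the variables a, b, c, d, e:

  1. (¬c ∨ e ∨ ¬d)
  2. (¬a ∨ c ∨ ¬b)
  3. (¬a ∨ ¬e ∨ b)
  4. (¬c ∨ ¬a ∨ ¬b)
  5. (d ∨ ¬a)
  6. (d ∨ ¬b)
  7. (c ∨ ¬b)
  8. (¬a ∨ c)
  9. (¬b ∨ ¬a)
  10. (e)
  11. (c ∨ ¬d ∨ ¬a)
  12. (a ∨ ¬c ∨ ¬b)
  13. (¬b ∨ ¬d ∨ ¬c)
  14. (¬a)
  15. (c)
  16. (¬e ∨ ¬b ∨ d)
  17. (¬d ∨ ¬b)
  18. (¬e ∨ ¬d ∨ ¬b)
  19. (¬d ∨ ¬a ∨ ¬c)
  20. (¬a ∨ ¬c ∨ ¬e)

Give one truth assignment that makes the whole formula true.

Unit propagation: (e) forces e = True.
Unit propagation: (¬a) forces a = False.
The clause (c) is unit: c must be True.
Unit propagation: (¬b) forces b = False.
d is now unconstrained; take d = True.
Check each clause:
  1. (¬d ∨ e ∨ ¬c) — e is true.
  2. (¬b ∨ c ∨ ¬a) — c is true.
  3. (¬e ∨ b ∨ ¬a) — ¬a is true.
  4. (¬a ∨ ¬c ∨ ¬b) — ¬b is true.
  5. (¬a ∨ d) — d is true.
  6. (d ∨ ¬b) — d is true.
  7. (c ∨ ¬b) — c is true.
  8. (¬a ∨ c) — c is true.
  9. (¬a ∨ ¬b) — ¬b is true.
  10. (e) — e is true.
  11. (¬d ∨ ¬a ∨ c) — c is true.
  12. (¬c ∨ ¬b ∨ a) — ¬b is true.
  13. (¬d ∨ ¬c ∨ ¬b) — ¬b is true.
  14. (¬a) — ¬a is true.
  15. (c) — c is true.
  16. (¬b ∨ d ∨ ¬e) — d is true.
  17. (¬b ∨ ¬d) — ¬b is true.
  18. (¬b ∨ ¬e ∨ ¬d) — ¬b is true.
  19. (¬a ∨ ¬c ∨ ¬d) — ¬a is true.
  20. (¬c ∨ ¬e ∨ ¬a) — ¬a is true.

a = 0, b = 0, c = 1, d = 1, e = 1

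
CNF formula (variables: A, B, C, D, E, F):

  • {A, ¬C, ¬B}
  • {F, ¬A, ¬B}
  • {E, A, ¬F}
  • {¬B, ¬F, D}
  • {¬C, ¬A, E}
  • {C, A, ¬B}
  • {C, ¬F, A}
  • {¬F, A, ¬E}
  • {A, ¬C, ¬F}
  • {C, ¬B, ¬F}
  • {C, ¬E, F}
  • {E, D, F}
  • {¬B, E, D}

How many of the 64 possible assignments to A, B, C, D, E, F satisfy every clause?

14

Split on F, then A.
  F=1, A=1: 7 of the 16 assignments to (B,C,D,E) work.
  F=1, A=0: a clause becomes empty — 0.
  F=0, A=1: remaining (B,C,D,E) ∈ {(0,0,1,0); (0,1,0,1); (0,1,1,1)} — 3.
  F=0, A=0: remaining (B,C,D,E) ∈ {(0,0,1,0); (0,1,0,1); (0,1,1,0); (0,1,1,1)} — 4.
Total: 7 + 0 + 3 + 4 = 14.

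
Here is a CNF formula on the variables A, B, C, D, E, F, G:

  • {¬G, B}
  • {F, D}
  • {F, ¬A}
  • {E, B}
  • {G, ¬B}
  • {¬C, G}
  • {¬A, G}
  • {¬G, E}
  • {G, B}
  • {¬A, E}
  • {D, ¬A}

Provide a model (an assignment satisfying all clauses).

A = F, B = T, C = F, D = T, E = T, F = T, G = T

A occurs only negated in the remaining clauses — set A = False.
C occurs only negated in the remaining clauses — set C = False.
Branch on B: take B = True.
  then G is forced to True.
  then E is forced to True.
Try D = True.
F is now unconstrained; take F = True.
Every clause has at least one true literal under this assignment.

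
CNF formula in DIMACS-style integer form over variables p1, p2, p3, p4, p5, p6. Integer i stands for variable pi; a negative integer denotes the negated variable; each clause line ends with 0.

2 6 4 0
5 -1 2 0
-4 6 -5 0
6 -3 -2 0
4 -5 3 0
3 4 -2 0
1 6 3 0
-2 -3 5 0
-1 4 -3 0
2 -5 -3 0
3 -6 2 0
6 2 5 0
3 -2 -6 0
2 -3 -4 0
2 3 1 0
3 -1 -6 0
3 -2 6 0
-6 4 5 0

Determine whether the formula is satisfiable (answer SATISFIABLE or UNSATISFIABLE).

Try p1 = False.
The remaining clauses are satisfied by p2 = True, p3 = True, p4 = True, p5 = True, p6 = True.
So p1 = 0, p2 = 1, p3 = 1, p4 = 1, p5 = 1, p6 = 1 is a satisfying assignment.

SATISFIABLE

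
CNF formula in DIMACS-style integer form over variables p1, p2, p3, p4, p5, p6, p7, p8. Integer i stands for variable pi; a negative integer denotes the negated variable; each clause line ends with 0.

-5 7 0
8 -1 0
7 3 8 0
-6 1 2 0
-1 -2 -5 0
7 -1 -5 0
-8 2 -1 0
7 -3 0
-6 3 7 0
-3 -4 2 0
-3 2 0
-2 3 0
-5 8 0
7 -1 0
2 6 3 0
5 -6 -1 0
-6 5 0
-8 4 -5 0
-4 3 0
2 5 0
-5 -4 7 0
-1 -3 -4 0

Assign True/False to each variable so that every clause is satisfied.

p1=True, p2=True, p3=True, p4=False, p5=False, p6=False, p7=True, p8=True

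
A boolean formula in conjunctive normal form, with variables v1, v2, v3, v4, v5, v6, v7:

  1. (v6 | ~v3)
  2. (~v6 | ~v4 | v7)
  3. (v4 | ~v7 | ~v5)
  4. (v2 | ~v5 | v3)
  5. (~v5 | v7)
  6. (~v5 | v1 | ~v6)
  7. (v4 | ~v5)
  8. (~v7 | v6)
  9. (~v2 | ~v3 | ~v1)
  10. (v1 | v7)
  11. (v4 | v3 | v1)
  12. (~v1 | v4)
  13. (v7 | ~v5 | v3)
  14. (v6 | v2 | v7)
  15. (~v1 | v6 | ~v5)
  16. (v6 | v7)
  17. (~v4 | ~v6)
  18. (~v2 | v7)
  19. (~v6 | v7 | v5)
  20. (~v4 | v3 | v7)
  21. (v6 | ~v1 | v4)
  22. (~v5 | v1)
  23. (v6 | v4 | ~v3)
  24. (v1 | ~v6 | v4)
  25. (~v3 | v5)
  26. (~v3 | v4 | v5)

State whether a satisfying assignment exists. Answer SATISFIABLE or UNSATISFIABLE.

v6 = True:
  propagation gives v4=False, v5=False, v1=False; an empty clause results — contradiction.
v6 = False:
  propagation gives v3=False, v7=False; an empty clause results — contradiction.
Every branch closes, so no satisfying assignment exists.

UNSATISFIABLE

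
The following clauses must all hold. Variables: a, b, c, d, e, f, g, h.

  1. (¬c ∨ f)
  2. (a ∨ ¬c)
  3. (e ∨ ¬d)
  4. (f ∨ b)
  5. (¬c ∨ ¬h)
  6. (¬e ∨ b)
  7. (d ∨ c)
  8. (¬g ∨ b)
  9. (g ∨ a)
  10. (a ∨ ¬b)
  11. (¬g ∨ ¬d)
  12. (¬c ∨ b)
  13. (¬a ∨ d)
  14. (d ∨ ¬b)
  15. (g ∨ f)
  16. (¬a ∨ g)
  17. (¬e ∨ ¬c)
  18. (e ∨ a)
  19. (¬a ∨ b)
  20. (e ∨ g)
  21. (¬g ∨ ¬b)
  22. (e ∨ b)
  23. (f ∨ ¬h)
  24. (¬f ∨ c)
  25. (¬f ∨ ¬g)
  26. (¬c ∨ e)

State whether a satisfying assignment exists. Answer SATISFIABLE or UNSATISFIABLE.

b = True:
  propagation gives a=True, d=True, e=True, g=False; an empty clause results — contradiction.
b = False:
  propagation gives f=True, e=False; an empty clause results — contradiction.
Every branch closes, so no satisfying assignment exists.

UNSATISFIABLE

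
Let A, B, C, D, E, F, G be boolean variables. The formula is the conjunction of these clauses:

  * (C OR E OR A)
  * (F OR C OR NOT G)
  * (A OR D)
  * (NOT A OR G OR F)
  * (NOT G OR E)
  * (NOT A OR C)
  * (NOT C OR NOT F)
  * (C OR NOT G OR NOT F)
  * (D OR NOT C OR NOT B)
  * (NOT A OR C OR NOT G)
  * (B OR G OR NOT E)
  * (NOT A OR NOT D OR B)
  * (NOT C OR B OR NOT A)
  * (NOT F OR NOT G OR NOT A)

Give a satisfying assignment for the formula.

A=False, B=True, C=True, D=True, E=True, F=False, G=False

Set A = False and propagate.
  then D is forced to True.
Try B = True.
Try C = True.
  then F is forced to False.
For the remaining variables, E = True, G = False works.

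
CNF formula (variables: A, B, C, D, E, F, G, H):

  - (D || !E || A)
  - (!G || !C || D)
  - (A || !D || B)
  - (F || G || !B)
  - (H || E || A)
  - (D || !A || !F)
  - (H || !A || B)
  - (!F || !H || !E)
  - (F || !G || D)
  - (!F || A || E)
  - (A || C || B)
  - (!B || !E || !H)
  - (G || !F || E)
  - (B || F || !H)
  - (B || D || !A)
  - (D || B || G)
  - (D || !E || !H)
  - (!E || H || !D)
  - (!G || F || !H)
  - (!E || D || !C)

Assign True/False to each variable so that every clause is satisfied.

A=True, B=False, C=True, D=True, E=False, F=True, G=True, H=True

Check each clause:
  1. (A || !E || D) — A is true.
  2. (D || !C || !G) — D is true.
  3. (B || A || !D) — A is true.
  4. (G || !B || F) — G is true.
  5. (E || A || H) — H is true.
  6. (D || !F || !A) — D is true.
  7. (B || H || !A) — H is true.
  8. (!H || !F || !E) — !E is true.
  9. (F || !G || D) — D is true.
  10. (E || !F || A) — A is true.
  11. (C || B || A) — A is true.
  12. (!E || !B || !H) — !E is true.
  13. (G || E || !F) — G is true.
  14. (F || !H || B) — F is true.
  15. (D || !A || B) — D is true.
  16. (D || G || B) — D is true.
  17. (!H || !E || D) — !E is true.
  18. (!D || H || !E) — H is true.
  19. (!G || !H || F) — F is true.
  20. (D || !C || !E) — !E is true.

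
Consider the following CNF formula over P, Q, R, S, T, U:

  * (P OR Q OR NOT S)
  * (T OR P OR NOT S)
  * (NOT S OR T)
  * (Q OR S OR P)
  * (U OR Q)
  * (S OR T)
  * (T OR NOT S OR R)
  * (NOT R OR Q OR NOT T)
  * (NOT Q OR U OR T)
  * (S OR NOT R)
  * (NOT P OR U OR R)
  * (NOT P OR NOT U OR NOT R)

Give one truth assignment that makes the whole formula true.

P=F  Q=T  R=T  S=T  T=T  U=F

Try P = False.
Branch on Q: take Q = True.
Set R = True and propagate.
  then S is forced to True.
  then T is forced to True.
U is now unconstrained; take U = False.
Every clause has at least one true literal under this assignment.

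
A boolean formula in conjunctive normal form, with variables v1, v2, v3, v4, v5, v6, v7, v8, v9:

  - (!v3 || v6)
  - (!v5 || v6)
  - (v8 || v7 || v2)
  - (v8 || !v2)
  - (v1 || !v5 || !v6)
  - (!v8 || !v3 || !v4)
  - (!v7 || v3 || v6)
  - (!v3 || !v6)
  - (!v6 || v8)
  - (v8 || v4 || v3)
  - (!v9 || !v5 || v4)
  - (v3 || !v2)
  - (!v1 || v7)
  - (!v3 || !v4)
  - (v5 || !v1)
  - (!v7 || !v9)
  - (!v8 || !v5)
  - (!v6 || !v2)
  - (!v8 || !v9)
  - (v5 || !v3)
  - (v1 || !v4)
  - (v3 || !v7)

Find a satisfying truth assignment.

Pure literal: v9 appears only negated; assign v9 = False.
Try v1 = False.
  then v4 is forced to False.
The remaining clauses are satisfied by v2 = False, v3 = False, v5 = False, v6 = False, v7 = False, v8 = True.

v1 = F, v2 = F, v3 = F, v4 = F, v5 = F, v6 = F, v7 = F, v8 = T, v9 = F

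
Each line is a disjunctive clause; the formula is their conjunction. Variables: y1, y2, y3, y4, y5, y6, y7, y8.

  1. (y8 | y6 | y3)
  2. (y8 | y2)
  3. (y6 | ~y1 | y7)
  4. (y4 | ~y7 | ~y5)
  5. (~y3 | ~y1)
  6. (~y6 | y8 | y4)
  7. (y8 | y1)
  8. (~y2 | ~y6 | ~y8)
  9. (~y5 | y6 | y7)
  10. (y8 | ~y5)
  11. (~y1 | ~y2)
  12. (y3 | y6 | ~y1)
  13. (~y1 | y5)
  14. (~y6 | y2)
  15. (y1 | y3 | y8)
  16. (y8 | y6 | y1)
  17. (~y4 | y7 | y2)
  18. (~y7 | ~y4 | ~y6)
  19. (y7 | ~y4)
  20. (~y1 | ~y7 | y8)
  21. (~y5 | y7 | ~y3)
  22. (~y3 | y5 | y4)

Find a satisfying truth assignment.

y1=False  y2=True  y3=True  y4=True  y5=True  y6=False  y7=True  y8=True

Check each clause:
  1. (y6 | y3 | y8) — y8 is true.
  2. (y8 | y2) — y8 is true.
  3. (y7 | y6 | ~y1) — y7 is true.
  4. (~y7 | ~y5 | y4) — y4 is true.
  5. (~y1 | ~y3) — ~y1 is true.
  6. (~y6 | y4 | y8) — y8 is true.
  7. (y8 | y1) — y8 is true.
  8. (~y6 | ~y8 | ~y2) — ~y6 is true.
  9. (y6 | y7 | ~y5) — y7 is true.
  10. (y8 | ~y5) — y8 is true.
  11. (~y2 | ~y1) — ~y1 is true.
  12. (y3 | ~y1 | y6) — y3 is true.
  13. (y5 | ~y1) — y5 is true.
  14. (y2 | ~y6) — ~y6 is true.
  15. (y8 | y1 | y3) — y8 is true.
  16. (y1 | y8 | y6) — y8 is true.
  17. (y2 | y7 | ~y4) — y2 is true.
  18. (~y6 | ~y7 | ~y4) — ~y6 is true.
  19. (~y4 | y7) — y7 is true.
  20. (y8 | ~y1 | ~y7) — y8 is true.
  21. (~y3 | y7 | ~y5) — y7 is true.
  22. (y5 | ~y3 | y4) — y4 is true.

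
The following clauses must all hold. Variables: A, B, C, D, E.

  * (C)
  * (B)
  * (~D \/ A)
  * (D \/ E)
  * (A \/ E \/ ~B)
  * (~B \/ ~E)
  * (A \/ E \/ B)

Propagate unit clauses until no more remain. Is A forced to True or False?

Unit clause (C) sets C = True.
(B) is a unit clause: B = True.
In (~B \/ ~E), ~B is now false; ~E must hold, so E = False.
From (D \/ E) and E = False: D = True.
(A \/ ~D): since D = True, the clause reduces to (A). A = True.

True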